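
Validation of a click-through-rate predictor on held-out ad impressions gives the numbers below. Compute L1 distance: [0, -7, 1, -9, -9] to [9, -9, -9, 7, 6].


d = |0-9| + |-7+ 9| + |1+ 9| + |-9-7| + |-9-6|
  = 9 + 2 + 10 + 16 + 15
  = 52

52


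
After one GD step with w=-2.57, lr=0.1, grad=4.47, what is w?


w_new = w - α·∇
= -2.57 - 0.1·4.47
= -2.57 - 0.447
= -3.017

-3.017


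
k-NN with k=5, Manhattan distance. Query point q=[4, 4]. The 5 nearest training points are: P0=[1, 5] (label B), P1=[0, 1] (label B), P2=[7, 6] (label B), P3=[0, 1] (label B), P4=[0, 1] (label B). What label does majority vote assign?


d(q,P0) = 4  (label B)
d(q,P1) = 7  (label B)
d(q,P2) = 5  (label B)
d(q,P3) = 7  (label B)
d(q,P4) = 7  (label B)
Votes: A=0, B=5
Majority → B

B


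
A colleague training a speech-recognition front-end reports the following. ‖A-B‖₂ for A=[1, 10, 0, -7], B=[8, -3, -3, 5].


d = √((1-8)² + (10+ 3)² + (0+ 3)² + (-7-5)²)
  = √(49 + 169 + 9 + 144)
  = √371 = 19.2614

19.2614


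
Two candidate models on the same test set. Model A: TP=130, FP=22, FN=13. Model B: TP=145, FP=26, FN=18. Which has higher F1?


Model A: P=130/152=0.8553, R=130/143=0.9091, F1=2PR/(P+R)=2TP/(2TP+FP+FN)=260/295=0.8814
Model B: P=145/171=0.848, R=145/163=0.8896, F1=2PR/(P+R)=2TP/(2TP+FP+FN)=290/334=0.8683
0.8814 > 0.8683 → Model A

Model A


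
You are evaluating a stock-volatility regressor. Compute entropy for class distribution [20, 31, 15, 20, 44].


Probabilities: [20/130, 31/130, 15/130, 20/130, 44/130] ≈ [0.1538, 0.2385, 0.1154, 0.1538, 0.3385]
H = -((20/130)·log₂(20/130) + (31/130)·log₂(31/130) + (15/130)·log₂(15/130) + (20/130)·log₂(20/130) + (44/130)·log₂(44/130))
  = 2.2126 bits

2.2126 bits


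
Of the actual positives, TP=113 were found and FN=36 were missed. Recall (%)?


Recall = TP/(TP+FN)
= 113/(113+36)
= 113/149 = 75.84%

75.84%


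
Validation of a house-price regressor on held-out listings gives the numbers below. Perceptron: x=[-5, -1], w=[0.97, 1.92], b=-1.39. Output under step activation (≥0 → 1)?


z = (-5)·(0.97) + (-1)·(1.92) - 1.39
  = -8.16
step(z) = 0 (z<0)

0


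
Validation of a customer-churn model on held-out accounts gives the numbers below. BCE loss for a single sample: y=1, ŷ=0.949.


BCE = -[y·ln(p) + (1-y)·ln(1-p)]
= -1·ln(0.949) - 0
= -ln(0.949) = 0.0523

0.0523


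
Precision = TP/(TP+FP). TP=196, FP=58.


Precision = TP/(TP+FP)
= 196/(196+58)
= 196/254 = 77.17%

77.17%


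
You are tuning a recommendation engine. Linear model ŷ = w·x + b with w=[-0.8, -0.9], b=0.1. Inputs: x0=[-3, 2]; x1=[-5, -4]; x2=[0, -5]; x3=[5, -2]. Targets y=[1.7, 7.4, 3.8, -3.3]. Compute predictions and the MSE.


ŷ0 = (-0.8)·(-3) + (-0.9)·(2) + 0.1 = 0.7
ŷ1 = (-0.8)·(-5) + (-0.9)·(-4) + 0.1 = 7.7
ŷ2 = (-0.8)·(0) + (-0.9)·(-5) + 0.1 = 4.6
ŷ3 = (-0.8)·(5) + (-0.9)·(-2) + 0.1 = -2.1
errors² = [1.0, 0.09, 0.64, 1.44]
MSE = 3.1700/4 = 0.7925

0.7925


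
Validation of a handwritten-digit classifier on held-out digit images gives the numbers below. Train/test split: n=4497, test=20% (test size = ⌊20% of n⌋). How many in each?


Test = ⌊4497·20/100⌋ = 899
Train = 4497 - 899 = 3598

Train: 3598, Test: 899


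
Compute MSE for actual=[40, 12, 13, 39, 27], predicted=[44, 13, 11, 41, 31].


Squared errors: (40-44)²=16, (12-13)²=1, (13-11)²=4, (39-41)²=4, (27-31)²=16
Sum = 41
MSE = 41/5 = 41/5

41/5


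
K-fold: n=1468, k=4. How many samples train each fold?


Fold size = 1468/4 = 367
Training per fold = 1468 - 367 = 1101

1101


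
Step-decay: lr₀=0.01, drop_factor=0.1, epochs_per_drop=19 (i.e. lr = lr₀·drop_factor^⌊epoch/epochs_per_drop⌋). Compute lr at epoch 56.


n_drops = ⌊56/19⌋ = 2
lr = 0.01·0.1^2 = 0.01·0.01 = 0.0001

0.0001


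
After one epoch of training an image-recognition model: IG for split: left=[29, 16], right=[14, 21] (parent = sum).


Parent = [43, 37], H_parent = 0.9959
H_left = 0.9389 (n=45), H_right = 0.971 (n=35)
H_children = (45/80)·0.9389 + (35/80)·0.971 = 0.9529
IG = 0.9959 - 0.9529 = 0.043

0.043


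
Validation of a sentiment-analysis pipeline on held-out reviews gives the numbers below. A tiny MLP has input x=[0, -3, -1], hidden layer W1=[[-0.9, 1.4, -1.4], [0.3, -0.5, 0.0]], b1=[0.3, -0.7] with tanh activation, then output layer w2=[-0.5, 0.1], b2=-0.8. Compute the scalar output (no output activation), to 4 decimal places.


z1[0] = (-0.9)·(0) + (1.4)·(-3) + (-1.4)·(-1) + 0.3 = -2.5
z1[1] = (0.3)·(0) + (-0.5)·(-3) + (0.0)·(-1) - 0.7 = 0.8
h = tanh(z1) = [-0.9866, 0.664]
output = (-0.5)·(-0.9866) + (0.1)·(0.664) - 0.8 = -0.2403

-0.2403


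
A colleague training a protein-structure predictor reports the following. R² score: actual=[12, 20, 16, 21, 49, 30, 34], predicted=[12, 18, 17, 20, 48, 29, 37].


ȳ = 26
SS_res = Σ(y-ŷ)² = 17
SS_tot = Σ(y-ȳ)² = 966
R² = 1 - SS_res/SS_tot = 1 - 0.0176 = 0.9824

0.9824


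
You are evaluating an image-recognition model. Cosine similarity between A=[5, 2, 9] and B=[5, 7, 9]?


A·B = 5·5 + 2·7 + 9·9 = 120
‖A‖ = √110 = 10.4881, ‖B‖ = √155 = 12.4499
cos = 120/(√110·√155) = 120/√17050 = 0.919

0.919


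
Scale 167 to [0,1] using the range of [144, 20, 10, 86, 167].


min=10, max=167
(167-10)/(167-10) = 157/157 = 1.0

1.0


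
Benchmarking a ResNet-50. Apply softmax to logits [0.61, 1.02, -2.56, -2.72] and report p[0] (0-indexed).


Exponentials: e^0.61=1.8404, e^1.02=2.7732, e^-2.56=0.0773, e^-2.72=0.0659
Sum = 4.7568
Softmax = [0.3869, 0.583, 0.0163, 0.0138]
p[0] = 1.8404/4.7568 = 0.3869

0.3869


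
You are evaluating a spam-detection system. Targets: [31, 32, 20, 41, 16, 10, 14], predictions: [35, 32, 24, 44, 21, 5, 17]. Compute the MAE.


Absolute errors: |31-35|=4, |32-32|=0, |20-24|=4, |41-44|=3, |16-21|=5, |10-5|=5, |14-17|=3
Sum = 24
MAE = 24/7 = 24/7

24/7


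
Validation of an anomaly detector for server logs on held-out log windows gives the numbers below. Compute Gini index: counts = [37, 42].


Probabilities: [37/79, 42/79] ≈ [0.4684, 0.5316]
Σpᵢ² = (1369 + 1764)/79² = 3133/6241
Gini = 1 - Σpᵢ² = 1 - 3133/6241 = 0.498

0.498


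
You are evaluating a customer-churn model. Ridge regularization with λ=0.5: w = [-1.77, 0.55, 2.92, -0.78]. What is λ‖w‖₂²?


‖w‖₂² = (-1.77)² + (0.55)² + (2.92)² + (-0.78)²
     = 3.1329 + 0.3025 + 8.5264 + 0.6084
     = 12.5702
λ·‖w‖₂² = 0.5·12.5702 = 6.2851

6.2851


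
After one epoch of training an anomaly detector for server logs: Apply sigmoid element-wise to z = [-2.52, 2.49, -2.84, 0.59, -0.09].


σ(-2.52) = 1/(1+e^2.52) = 0.0745
σ(2.49) = 1/(1+e^-2.49) = 0.9234
σ(-2.84) = 1/(1+e^2.84) = 0.0552
σ(0.59) = 1/(1+e^-0.59) = 0.6434
σ(-0.09) = 1/(1+e^0.09) = 0.4775
result = [0.0745, 0.9234, 0.0552, 0.6434, 0.4775]

[0.0745, 0.9234, 0.0552, 0.6434, 0.4775]


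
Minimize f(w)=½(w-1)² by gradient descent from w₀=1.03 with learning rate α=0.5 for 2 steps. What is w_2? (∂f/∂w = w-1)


step 1: grad = 1.03-1 = 0.03; w = 1.03 - 0.5·(0.03) = 1.015
step 2: grad = 1.015-1 = 0.015; w = 1.015 - 0.5·(0.015) = 1.0075

1.0075


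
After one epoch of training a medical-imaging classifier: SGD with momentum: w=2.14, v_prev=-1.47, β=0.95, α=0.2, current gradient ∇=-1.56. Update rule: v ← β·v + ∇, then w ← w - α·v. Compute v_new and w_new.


v_new = 0.95·-1.47 - 1.56 = -1.3965 - 1.56 = -2.9565
w_new = 2.14 - 0.2·-2.9565 = 2.14 + 0.5913 = 2.7313

v_new=-2.9565, w_new=2.7313


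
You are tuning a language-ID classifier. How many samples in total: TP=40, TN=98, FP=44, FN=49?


Total = TP + TN + FP + FN
= 40 + 98 + 44 + 49
= 231
(Predicted positive: 84, predicted negative: 147)

231


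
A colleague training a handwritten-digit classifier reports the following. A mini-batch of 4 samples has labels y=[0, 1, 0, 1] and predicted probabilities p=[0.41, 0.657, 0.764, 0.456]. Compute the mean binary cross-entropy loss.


L[0] = -ln(1-0.41) = -ln(0.59) = 0.5276
L[1] = -ln(0.657) = 0.4201
L[2] = -ln(1-0.764) = -ln(0.236) = 1.4439
L[3] = -ln(0.456) = 0.7853
mean = (0.5276 + 0.4201 + 1.4439 + 0.7853)/4 = 0.7942

0.7942


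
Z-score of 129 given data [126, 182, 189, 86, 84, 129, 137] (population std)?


μ = 133.2857, σ = 38.2238
z = (129 - 133.2857)/38.2238 = -0.1121

-0.1121


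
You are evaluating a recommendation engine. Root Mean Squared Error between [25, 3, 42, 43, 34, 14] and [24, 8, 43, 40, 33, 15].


MSE = 38/6 = 6.3333
RMSE = √(38/6) = 2.5166

2.5166


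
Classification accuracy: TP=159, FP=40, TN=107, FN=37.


Accuracy = (TP+TN)/(TP+TN+FP+FN)
= (159+107)/(343)
= 266/343 = 77.55%

77.55%


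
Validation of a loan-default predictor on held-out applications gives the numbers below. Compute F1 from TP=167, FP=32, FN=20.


Precision = 167/199 = 0.8392
Recall = 167/187 = 0.893
F1 = 2·P·R/(P+R) = 2·TP/(2·TP+FP+FN) = 334/(334+32+20) = 334/386 = 0.8653

0.8653


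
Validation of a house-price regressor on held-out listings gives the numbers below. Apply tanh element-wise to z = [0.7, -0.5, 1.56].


tanh(0.7) = 0.6044
tanh(-0.5) = -0.4621
tanh(1.56) = 0.9154
result = [0.6044, -0.4621, 0.9154]

[0.6044, -0.4621, 0.9154]


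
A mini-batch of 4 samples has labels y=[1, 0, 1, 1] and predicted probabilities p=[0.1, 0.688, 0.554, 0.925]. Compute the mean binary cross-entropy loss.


L[0] = -ln(0.1) = 2.3026
L[1] = -ln(1-0.688) = -ln(0.312) = 1.1648
L[2] = -ln(0.554) = 0.5906
L[3] = -ln(0.925) = 0.078
mean = (2.3026 + 1.1648 + 0.5906 + 0.078)/4 = 1.034

1.034


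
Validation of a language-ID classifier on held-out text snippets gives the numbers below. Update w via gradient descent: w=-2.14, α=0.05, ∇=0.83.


w_new = w - α·∇
= -2.14 - 0.05·0.83
= -2.14 - 0.0415
= -2.1815

-2.1815


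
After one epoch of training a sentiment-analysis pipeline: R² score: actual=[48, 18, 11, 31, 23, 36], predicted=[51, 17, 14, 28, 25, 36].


ȳ = 27.8333
SS_res = Σ(y-ŷ)² = 32
SS_tot = Σ(y-ȳ)² = 886.83
R² = 1 - SS_res/SS_tot = 1 - 0.0361 = 0.9639

0.9639


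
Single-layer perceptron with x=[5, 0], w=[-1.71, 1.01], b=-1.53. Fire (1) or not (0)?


z = (5)·(-1.71) + (0)·(1.01) - 1.53
  = -10.08
step(z) = 0 (z<0)

0


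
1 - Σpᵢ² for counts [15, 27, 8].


Probabilities: [15/50, 27/50, 8/50] ≈ [0.3, 0.54, 0.16]
Σpᵢ² = (225 + 729 + 64)/50² = 1018/2500
Gini = 1 - Σpᵢ² = 1 - 1018/2500 = 0.5928

0.5928


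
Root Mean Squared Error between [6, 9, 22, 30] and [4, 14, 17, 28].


MSE = 58/4 = 14.5
RMSE = √(58/4) = 3.8079

3.8079


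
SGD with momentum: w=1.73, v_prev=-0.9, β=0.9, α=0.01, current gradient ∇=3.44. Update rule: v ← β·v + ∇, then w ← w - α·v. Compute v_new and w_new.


v_new = 0.9·-0.9 + 3.44 = -0.81 + 3.44 = 2.63
w_new = 1.73 - 0.01·2.63 = 1.73 - 0.0263 = 1.7037

v_new=2.63, w_new=1.7037


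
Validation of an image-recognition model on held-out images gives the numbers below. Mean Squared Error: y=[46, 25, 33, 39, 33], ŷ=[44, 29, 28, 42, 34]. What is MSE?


Squared errors: (46-44)²=4, (25-29)²=16, (33-28)²=25, (39-42)²=9, (33-34)²=1
Sum = 55
MSE = 55/5 = 11

11


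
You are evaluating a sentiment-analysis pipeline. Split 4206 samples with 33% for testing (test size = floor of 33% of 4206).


Test = ⌊4206·33/100⌋ = 1387
Train = 4206 - 1387 = 2819

Train: 2819, Test: 1387


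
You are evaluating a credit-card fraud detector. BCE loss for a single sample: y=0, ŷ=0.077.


BCE = -[y·ln(p) + (1-y)·ln(1-p)]
= -0 - 1·ln(1-0.077)
= -ln(0.923) = 0.0801

0.0801


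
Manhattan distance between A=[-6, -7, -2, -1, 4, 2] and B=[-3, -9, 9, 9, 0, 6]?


d = |-6+ 3| + |-7+ 9| + |-2-9| + |-1-9| + |4-0| + |2-6|
  = 3 + 2 + 11 + 10 + 4 + 4
  = 34

34


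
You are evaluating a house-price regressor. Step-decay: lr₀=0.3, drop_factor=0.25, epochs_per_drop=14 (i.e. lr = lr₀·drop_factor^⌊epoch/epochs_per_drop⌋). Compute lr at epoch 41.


n_drops = ⌊41/14⌋ = 2
lr = 0.3·0.25^2 = 0.3·0.0625 = 0.01875

0.01875


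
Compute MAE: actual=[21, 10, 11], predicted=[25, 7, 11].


Absolute errors: |21-25|=4, |10-7|=3, |11-11|=0
Sum = 7
MAE = 7/3 = 7/3

7/3


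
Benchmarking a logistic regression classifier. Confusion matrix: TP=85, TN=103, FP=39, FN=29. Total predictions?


Total = TP + TN + FP + FN
= 85 + 103 + 39 + 29
= 256
(Predicted positive: 124, predicted negative: 132)

256


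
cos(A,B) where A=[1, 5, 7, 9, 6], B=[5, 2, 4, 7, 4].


A·B = 1·5 + 5·2 + 7·4 + 9·7 + 6·4 = 130
‖A‖ = √192 = 13.8564, ‖B‖ = √110 = 10.4881
cos = 130/(√192·√110) = 130/√21120 = 0.8945

0.8945


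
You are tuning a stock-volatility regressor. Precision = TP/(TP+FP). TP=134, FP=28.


Precision = TP/(TP+FP)
= 134/(134+28)
= 134/162 = 82.72%

82.72%


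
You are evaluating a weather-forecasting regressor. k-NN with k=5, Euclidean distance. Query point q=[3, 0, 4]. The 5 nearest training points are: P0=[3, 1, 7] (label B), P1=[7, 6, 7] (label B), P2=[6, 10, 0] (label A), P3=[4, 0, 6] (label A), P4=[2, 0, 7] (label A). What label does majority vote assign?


d(q,P0) = 3.1623  (label B)
d(q,P1) = 7.8102  (label B)
d(q,P2) = 11.1803  (label A)
d(q,P3) = 2.2361  (label A)
d(q,P4) = 3.1623  (label A)
Votes: A=3, B=2
Majority → A

A


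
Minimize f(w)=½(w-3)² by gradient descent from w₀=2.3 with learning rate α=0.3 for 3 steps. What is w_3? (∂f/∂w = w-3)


step 1: grad = 2.3-3 = -0.7; w = 2.3 - 0.3·(-0.7) = 2.51
step 2: grad = 2.51-3 = -0.49; w = 2.51 - 0.3·(-0.49) = 2.657
step 3: grad = 2.657-3 = -0.343; w = 2.657 - 0.3·(-0.343) = 2.7599

2.7599


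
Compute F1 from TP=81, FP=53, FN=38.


Precision = 81/134 = 0.6045
Recall = 81/119 = 0.6807
F1 = 2·P·R/(P+R) = 2·TP/(2·TP+FP+FN) = 162/(162+53+38) = 162/253 = 0.6403

0.6403


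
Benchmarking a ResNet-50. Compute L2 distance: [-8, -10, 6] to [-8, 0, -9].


d = √((-8+ 8)² + (-10-0)² + (6+ 9)²)
  = √(0 + 100 + 225)
  = √325 = 18.0278

18.0278


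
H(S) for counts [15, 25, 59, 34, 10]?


Probabilities: [15/143, 25/143, 59/143, 34/143, 10/143] ≈ [0.1049, 0.1748, 0.4126, 0.2378, 0.0699]
H = -((15/143)·log₂(15/143) + (25/143)·log₂(25/143) + (59/143)·log₂(59/143) + (34/143)·log₂(34/143) + (10/143)·log₂(10/143))
  = 2.0692 bits

2.0692 bits


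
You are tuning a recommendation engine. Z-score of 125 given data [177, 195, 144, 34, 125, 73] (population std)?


μ = 124.6667, σ = 56.1981
z = (125 - 124.6667)/56.1981 = 0.0059

0.0059


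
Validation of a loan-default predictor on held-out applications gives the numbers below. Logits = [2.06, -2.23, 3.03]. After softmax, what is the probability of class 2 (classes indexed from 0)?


Exponentials: e^2.06=7.846, e^-2.23=0.1075, e^3.03=20.6972
Sum = 28.6507
Softmax = [0.2738, 0.0038, 0.7224]
p[2] = 20.6972/28.6507 = 0.7224

0.7224


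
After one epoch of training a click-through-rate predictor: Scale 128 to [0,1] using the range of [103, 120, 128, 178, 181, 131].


min=103, max=181
(128-103)/(181-103) = 25/78 = 0.3205

0.3205


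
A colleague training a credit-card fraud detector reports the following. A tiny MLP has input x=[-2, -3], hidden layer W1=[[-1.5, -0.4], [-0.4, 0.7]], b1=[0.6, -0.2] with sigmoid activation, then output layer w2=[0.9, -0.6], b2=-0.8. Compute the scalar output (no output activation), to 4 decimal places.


z1[0] = (-1.5)·(-2) + (-0.4)·(-3) + 0.6 = 4.8
z1[1] = (-0.4)·(-2) + (0.7)·(-3) - 0.2 = -1.5
h = sigmoid(z1) = [0.9918, 0.1824]
output = (0.9)·(0.9918) + (-0.6)·(0.1824) - 0.8 = -0.0168

-0.0168


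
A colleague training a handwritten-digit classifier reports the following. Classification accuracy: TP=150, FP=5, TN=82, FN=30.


Accuracy = (TP+TN)/(TP+TN+FP+FN)
= (150+82)/(267)
= 232/267 = 86.89%

86.89%


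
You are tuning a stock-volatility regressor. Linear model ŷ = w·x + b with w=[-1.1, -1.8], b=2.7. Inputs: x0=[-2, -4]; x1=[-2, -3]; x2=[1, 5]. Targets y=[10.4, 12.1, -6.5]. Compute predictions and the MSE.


ŷ0 = (-1.1)·(-2) + (-1.8)·(-4) + 2.7 = 12.1
ŷ1 = (-1.1)·(-2) + (-1.8)·(-3) + 2.7 = 10.3
ŷ2 = (-1.1)·(1) + (-1.8)·(5) + 2.7 = -7.4
errors² = [2.89, 3.24, 0.81]
MSE = 6.9400/3 = 2.3133

2.3133


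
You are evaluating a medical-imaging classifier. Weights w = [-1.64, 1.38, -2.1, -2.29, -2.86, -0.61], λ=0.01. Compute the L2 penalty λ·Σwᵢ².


‖w‖₂² = (-1.64)² + (1.38)² + (-2.1)² + (-2.29)² + (-2.86)² + (-0.61)²
     = 2.6896 + 1.9044 + 4.41 + 5.2441 + 8.1796 + 0.3721
     = 22.7998
λ·‖w‖₂² = 0.01·22.7998 = 0.227998

0.227998


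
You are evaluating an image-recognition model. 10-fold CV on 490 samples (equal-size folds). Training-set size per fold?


Fold size = 490/10 = 49
Training per fold = 490 - 49 = 441

441


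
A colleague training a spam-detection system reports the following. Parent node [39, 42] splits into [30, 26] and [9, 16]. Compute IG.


Parent = [39, 42], H_parent = 0.999
H_left = 0.9963 (n=56), H_right = 0.9427 (n=25)
H_children = (56/81)·0.9963 + (25/81)·0.9427 = 0.9798
IG = 0.999 - 0.9798 = 0.0192

0.0192


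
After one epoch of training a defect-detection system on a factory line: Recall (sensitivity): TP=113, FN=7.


Recall = TP/(TP+FN)
= 113/(113+7)
= 113/120 = 94.17%

94.17%


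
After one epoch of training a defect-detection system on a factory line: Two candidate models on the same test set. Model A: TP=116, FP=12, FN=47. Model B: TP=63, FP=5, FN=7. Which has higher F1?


Model A: P=116/128=0.9062, R=116/163=0.7117, F1=2PR/(P+R)=2TP/(2TP+FP+FN)=232/291=0.7973
Model B: P=63/68=0.9265, R=63/70=0.9, F1=2PR/(P+R)=2TP/(2TP+FP+FN)=126/138=0.913
0.7973 < 0.913 → Model B

Model B


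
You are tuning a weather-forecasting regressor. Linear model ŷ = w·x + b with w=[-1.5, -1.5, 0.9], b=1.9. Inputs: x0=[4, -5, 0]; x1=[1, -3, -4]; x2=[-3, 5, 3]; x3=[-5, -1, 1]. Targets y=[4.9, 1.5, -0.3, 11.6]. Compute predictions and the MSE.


ŷ0 = (-1.5)·(4) + (-1.5)·(-5) + (0.9)·(0) + 1.9 = 3.4
ŷ1 = (-1.5)·(1) + (-1.5)·(-3) + (0.9)·(-4) + 1.9 = 1.3
ŷ2 = (-1.5)·(-3) + (-1.5)·(5) + (0.9)·(3) + 1.9 = 1.6
ŷ3 = (-1.5)·(-5) + (-1.5)·(-1) + (0.9)·(1) + 1.9 = 11.8
errors² = [2.25, 0.04, 3.61, 0.04]
MSE = 5.9400/4 = 1.485

1.485


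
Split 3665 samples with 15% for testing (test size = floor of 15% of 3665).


Test = ⌊3665·15/100⌋ = 549
Train = 3665 - 549 = 3116

Train: 3116, Test: 549


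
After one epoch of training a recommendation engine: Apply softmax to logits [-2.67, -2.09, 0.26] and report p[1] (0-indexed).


Exponentials: e^-2.67=0.0693, e^-2.09=0.1237, e^0.26=1.2969
Sum = 1.4899
Softmax = [0.0465, 0.083, 0.8705]
p[1] = 0.1237/1.4899 = 0.083

0.083


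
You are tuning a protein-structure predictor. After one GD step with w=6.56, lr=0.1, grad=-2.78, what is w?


w_new = w - α·∇
= 6.56 - 0.1·-2.78
= 6.56 + 0.278
= 6.838

6.838


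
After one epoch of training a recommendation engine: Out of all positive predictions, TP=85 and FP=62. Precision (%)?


Precision = TP/(TP+FP)
= 85/(85+62)
= 85/147 = 57.82%

57.82%


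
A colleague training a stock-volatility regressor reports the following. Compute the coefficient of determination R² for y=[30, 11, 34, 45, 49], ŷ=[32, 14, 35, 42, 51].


ȳ = 33.8
SS_res = Σ(y-ŷ)² = 27
SS_tot = Σ(y-ȳ)² = 890.8
R² = 1 - SS_res/SS_tot = 1 - 0.0303 = 0.9697

0.9697


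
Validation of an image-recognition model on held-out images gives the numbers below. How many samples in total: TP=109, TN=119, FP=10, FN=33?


Total = TP + TN + FP + FN
= 109 + 119 + 10 + 33
= 271
(Predicted positive: 119, predicted negative: 152)

271


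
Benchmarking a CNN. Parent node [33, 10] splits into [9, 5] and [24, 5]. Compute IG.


Parent = [33, 10], H_parent = 0.7824
H_left = 0.9403 (n=14), H_right = 0.6632 (n=29)
H_children = (14/43)·0.9403 + (29/43)·0.6632 = 0.7534
IG = 0.7824 - 0.7534 = 0.029

0.029


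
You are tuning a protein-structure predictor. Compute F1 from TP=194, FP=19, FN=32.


Precision = 194/213 = 0.9108
Recall = 194/226 = 0.8584
F1 = 2·P·R/(P+R) = 2·TP/(2·TP+FP+FN) = 388/(388+19+32) = 388/439 = 0.8838

0.8838


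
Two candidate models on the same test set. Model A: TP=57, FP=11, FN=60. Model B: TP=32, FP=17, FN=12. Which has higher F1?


Model A: P=57/68=0.8382, R=57/117=0.4872, F1=2PR/(P+R)=2TP/(2TP+FP+FN)=114/185=0.6162
Model B: P=32/49=0.6531, R=32/44=0.7273, F1=2PR/(P+R)=2TP/(2TP+FP+FN)=64/93=0.6882
0.6162 < 0.6882 → Model B

Model B


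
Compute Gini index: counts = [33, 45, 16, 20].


Probabilities: [33/114, 45/114, 16/114, 20/114] ≈ [0.2895, 0.3947, 0.1404, 0.1754]
Σpᵢ² = (1089 + 2025 + 256 + 400)/114² = 3770/12996
Gini = 1 - Σpᵢ² = 1 - 3770/12996 = 0.7099

0.7099


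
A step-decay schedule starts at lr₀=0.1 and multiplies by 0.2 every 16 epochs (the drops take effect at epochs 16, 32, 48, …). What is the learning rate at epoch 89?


n_drops = ⌊89/16⌋ = 5
lr = 0.1·0.2^5 = 0.1·0.00032 = 0.000032

0.000032


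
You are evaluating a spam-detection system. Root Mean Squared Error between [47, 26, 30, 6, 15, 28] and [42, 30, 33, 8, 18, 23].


MSE = 88/6 = 14.6667
RMSE = √(88/6) = 3.8297

3.8297


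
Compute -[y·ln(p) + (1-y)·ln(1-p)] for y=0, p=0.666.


BCE = -[y·ln(p) + (1-y)·ln(1-p)]
= -0 - 1·ln(1-0.666)
= -ln(0.334) = 1.0966

1.0966


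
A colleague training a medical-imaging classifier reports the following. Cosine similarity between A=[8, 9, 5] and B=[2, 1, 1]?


A·B = 8·2 + 9·1 + 5·1 = 30
‖A‖ = √170 = 13.0384, ‖B‖ = √6 = 2.4495
cos = 30/(√170·√6) = 30/√1020 = 0.9393

0.9393


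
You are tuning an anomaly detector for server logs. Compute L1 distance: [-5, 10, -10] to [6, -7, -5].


d = |-5-6| + |10+ 7| + |-10+ 5|
  = 11 + 17 + 5
  = 33

33


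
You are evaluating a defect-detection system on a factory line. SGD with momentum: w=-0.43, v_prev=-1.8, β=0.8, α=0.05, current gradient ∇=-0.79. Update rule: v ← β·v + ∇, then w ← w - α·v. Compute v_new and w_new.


v_new = 0.8·-1.8 - 0.79 = -1.44 - 0.79 = -2.23
w_new = -0.43 - 0.05·-2.23 = -0.43 + 0.1115 = -0.3185

v_new=-2.23, w_new=-0.3185


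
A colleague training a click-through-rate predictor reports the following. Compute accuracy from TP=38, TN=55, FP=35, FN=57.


Accuracy = (TP+TN)/(TP+TN+FP+FN)
= (38+55)/(185)
= 93/185 = 50.27%

50.27%


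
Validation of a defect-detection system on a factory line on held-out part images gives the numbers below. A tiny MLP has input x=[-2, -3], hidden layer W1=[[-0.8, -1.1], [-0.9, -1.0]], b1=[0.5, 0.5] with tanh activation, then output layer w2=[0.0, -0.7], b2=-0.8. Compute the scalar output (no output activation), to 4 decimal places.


z1[0] = (-0.8)·(-2) + (-1.1)·(-3) + 0.5 = 5.4
z1[1] = (-0.9)·(-2) + (-1.0)·(-3) + 0.5 = 5.3
h = tanh(z1) = [1.0, 1.0]
output = (0.0)·(1.0) + (-0.7)·(1.0) - 0.8 = -1.5

-1.5


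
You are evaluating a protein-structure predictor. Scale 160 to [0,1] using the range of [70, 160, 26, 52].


min=26, max=160
(160-26)/(160-26) = 134/134 = 1.0

1.0


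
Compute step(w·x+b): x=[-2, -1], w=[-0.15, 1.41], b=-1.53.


z = (-2)·(-0.15) + (-1)·(1.41) - 1.53
  = -2.64
step(z) = 0 (z<0)

0


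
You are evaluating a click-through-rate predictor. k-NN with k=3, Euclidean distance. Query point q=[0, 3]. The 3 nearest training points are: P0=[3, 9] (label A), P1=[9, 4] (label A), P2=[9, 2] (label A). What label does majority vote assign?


d(q,P0) = 6.7082  (label A)
d(q,P1) = 9.0554  (label A)
d(q,P2) = 9.0554  (label A)
Votes: A=3, B=0
Majority → A

A


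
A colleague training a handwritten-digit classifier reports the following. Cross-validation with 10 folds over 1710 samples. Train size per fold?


Fold size = 1710/10 = 171
Training per fold = 1710 - 171 = 1539

1539


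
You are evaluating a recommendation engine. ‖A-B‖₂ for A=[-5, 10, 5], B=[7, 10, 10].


d = √((-5-7)² + (10-10)² + (5-10)²)
  = √(144 + 0 + 25)
  = √169 = 13.0

13.0


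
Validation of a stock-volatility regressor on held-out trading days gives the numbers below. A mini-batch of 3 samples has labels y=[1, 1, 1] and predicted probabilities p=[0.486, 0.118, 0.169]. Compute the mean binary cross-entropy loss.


L[0] = -ln(0.486) = 0.7215
L[1] = -ln(0.118) = 2.1371
L[2] = -ln(0.169) = 1.7779
mean = (0.7215 + 2.1371 + 1.7779)/3 = 1.5455

1.5455


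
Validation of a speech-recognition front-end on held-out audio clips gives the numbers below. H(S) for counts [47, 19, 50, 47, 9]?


Probabilities: [47/172, 19/172, 50/172, 47/172, 9/172] ≈ [0.2733, 0.1105, 0.2907, 0.2733, 0.0523]
H = -((47/172)·log₂(47/172) + (19/172)·log₂(19/172) + (50/172)·log₂(50/172) + (47/172)·log₂(47/172) + (9/172)·log₂(9/172))
  = 2.1148 bits

2.1148 bits


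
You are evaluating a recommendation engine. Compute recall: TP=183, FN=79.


Recall = TP/(TP+FN)
= 183/(183+79)
= 183/262 = 69.85%

69.85%


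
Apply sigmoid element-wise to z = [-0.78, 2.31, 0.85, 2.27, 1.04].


σ(-0.78) = 1/(1+e^0.78) = 0.3143
σ(2.31) = 1/(1+e^-2.31) = 0.9097
σ(0.85) = 1/(1+e^-0.85) = 0.7006
σ(2.27) = 1/(1+e^-2.27) = 0.9064
σ(1.04) = 1/(1+e^-1.04) = 0.7389
result = [0.3143, 0.9097, 0.7006, 0.9064, 0.7389]

[0.3143, 0.9097, 0.7006, 0.9064, 0.7389]


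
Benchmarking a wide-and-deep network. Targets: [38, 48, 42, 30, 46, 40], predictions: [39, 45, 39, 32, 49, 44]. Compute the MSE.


Squared errors: (38-39)²=1, (48-45)²=9, (42-39)²=9, (30-32)²=4, (46-49)²=9, (40-44)²=16
Sum = 48
MSE = 48/6 = 8

8


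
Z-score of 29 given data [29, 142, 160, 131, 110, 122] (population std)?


μ = 115.6667, σ = 41.7878
z = (29 - 115.6667)/41.7878 = -2.074

-2.074


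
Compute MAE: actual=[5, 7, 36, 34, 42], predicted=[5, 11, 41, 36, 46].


Absolute errors: |5-5|=0, |7-11|=4, |36-41|=5, |34-36|=2, |42-46|=4
Sum = 15
MAE = 15/5 = 3

3


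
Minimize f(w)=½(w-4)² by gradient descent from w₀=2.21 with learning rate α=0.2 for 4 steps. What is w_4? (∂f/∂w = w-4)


step 1: grad = 2.21-4 = -1.79; w = 2.21 - 0.2·(-1.79) = 2.568
step 2: grad = 2.568-4 = -1.432; w = 2.568 - 0.2·(-1.432) = 2.8544
step 3: grad = 2.8544-4 = -1.1456; w = 2.8544 - 0.2·(-1.1456) = 3.08352
step 4: grad = 3.08352-4 = -0.91648; w = 3.08352 - 0.2·(-0.91648) = 3.266816

3.266816


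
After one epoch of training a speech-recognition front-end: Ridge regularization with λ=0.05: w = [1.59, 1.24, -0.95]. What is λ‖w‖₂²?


‖w‖₂² = (1.59)² + (1.24)² + (-0.95)²
     = 2.5281 + 1.5376 + 0.9025
     = 4.9682
λ·‖w‖₂² = 0.05·4.9682 = 0.24841

0.24841


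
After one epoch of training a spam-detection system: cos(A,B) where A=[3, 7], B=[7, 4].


A·B = 3·7 + 7·4 = 49
‖A‖ = √58 = 7.6158, ‖B‖ = √65 = 8.0623
cos = 49/(√58·√65) = 49/√3770 = 0.798

0.798


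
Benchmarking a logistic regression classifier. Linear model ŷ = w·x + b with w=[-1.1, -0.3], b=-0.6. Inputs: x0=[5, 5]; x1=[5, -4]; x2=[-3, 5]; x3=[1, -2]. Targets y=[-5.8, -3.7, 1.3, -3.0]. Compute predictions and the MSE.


ŷ0 = (-1.1)·(5) + (-0.3)·(5) - 0.6 = -7.6
ŷ1 = (-1.1)·(5) + (-0.3)·(-4) - 0.6 = -4.9
ŷ2 = (-1.1)·(-3) + (-0.3)·(5) - 0.6 = 1.2
ŷ3 = (-1.1)·(1) + (-0.3)·(-2) - 0.6 = -1.1
errors² = [3.24, 1.44, 0.01, 3.61]
MSE = 8.3000/4 = 2.075

2.075


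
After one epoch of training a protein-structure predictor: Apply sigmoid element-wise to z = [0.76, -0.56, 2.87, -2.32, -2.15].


σ(0.76) = 1/(1+e^-0.76) = 0.6814
σ(-0.56) = 1/(1+e^0.56) = 0.3635
σ(2.87) = 1/(1+e^-2.87) = 0.9463
σ(-2.32) = 1/(1+e^2.32) = 0.0895
σ(-2.15) = 1/(1+e^2.15) = 0.1043
result = [0.6814, 0.3635, 0.9463, 0.0895, 0.1043]

[0.6814, 0.3635, 0.9463, 0.0895, 0.1043]


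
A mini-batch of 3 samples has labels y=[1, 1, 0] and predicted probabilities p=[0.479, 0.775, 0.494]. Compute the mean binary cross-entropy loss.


L[0] = -ln(0.479) = 0.7361
L[1] = -ln(0.775) = 0.2549
L[2] = -ln(1-0.494) = -ln(0.506) = 0.6812
mean = (0.7361 + 0.2549 + 0.6812)/3 = 0.5574

0.5574


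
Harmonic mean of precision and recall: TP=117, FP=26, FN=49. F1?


Precision = 117/143 = 0.8182
Recall = 117/166 = 0.7048
F1 = 2·P·R/(P+R) = 2·TP/(2·TP+FP+FN) = 234/(234+26+49) = 234/309 = 0.7573

0.7573


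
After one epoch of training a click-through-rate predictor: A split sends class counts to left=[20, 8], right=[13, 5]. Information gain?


Parent = [33, 13], H_parent = 0.859
H_left = 0.8631 (n=28), H_right = 0.8524 (n=18)
H_children = (28/46)·0.8631 + (18/46)·0.8524 = 0.8589
IG = 0.859 - 0.8589 = 0.0001

0.0001


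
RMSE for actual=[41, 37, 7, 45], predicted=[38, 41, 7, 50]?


MSE = 50/4 = 12.5
RMSE = √(50/4) = 3.5355

3.5355


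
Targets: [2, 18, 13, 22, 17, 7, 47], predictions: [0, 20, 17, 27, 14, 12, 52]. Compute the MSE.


Squared errors: (2-0)²=4, (18-20)²=4, (13-17)²=16, (22-27)²=25, (17-14)²=9, (7-12)²=25, (47-52)²=25
Sum = 108
MSE = 108/7 = 108/7

108/7


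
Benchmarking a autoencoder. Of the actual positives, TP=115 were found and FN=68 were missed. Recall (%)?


Recall = TP/(TP+FN)
= 115/(115+68)
= 115/183 = 62.84%

62.84%


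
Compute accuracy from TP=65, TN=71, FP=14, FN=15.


Accuracy = (TP+TN)/(TP+TN+FP+FN)
= (65+71)/(165)
= 136/165 = 82.42%

82.42%


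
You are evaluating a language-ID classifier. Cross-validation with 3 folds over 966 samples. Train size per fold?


Fold size = 966/3 = 322
Training per fold = 966 - 322 = 644

644


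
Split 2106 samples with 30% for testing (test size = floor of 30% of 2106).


Test = ⌊2106·30/100⌋ = 631
Train = 2106 - 631 = 1475

Train: 1475, Test: 631


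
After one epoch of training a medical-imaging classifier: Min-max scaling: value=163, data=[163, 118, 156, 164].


min=118, max=164
(163-118)/(164-118) = 45/46 = 0.9783

0.9783


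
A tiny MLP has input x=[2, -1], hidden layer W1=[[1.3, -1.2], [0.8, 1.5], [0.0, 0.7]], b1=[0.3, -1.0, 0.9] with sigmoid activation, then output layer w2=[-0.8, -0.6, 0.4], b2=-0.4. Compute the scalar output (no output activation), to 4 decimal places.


z1[0] = (1.3)·(2) + (-1.2)·(-1) + 0.3 = 4.1
z1[1] = (0.8)·(2) + (1.5)·(-1) - 1.0 = -0.9
z1[2] = (0.0)·(2) + (0.7)·(-1) + 0.9 = 0.2
h = sigmoid(z1) = [0.9837, 0.2891, 0.5498]
output = (-0.8)·(0.9837) + (-0.6)·(0.2891) + (0.4)·(0.5498) - 0.4 = -1.1405

-1.1405


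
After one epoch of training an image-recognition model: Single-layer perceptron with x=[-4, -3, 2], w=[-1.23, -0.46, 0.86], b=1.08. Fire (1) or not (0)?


z = (-4)·(-1.23) + (-3)·(-0.46) + (2)·(0.86) + 1.08
  = 9.1
step(z) = 1 (z≥0)

1


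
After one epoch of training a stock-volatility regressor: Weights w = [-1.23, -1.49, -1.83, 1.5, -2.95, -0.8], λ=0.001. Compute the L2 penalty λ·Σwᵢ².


‖w‖₂² = (-1.23)² + (-1.49)² + (-1.83)² + (1.5)² + (-2.95)² + (-0.8)²
     = 1.5129 + 2.2201 + 3.3489 + 2.25 + 8.7025 + 0.64
     = 18.6744
λ·‖w‖₂² = 0.001·18.6744 = 0.018674

0.018674


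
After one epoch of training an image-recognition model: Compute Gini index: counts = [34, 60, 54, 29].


Probabilities: [34/177, 60/177, 54/177, 29/177] ≈ [0.1921, 0.339, 0.3051, 0.1638]
Σpᵢ² = (1156 + 3600 + 2916 + 841)/177² = 8513/31329
Gini = 1 - Σpᵢ² = 1 - 8513/31329 = 0.7283

0.7283


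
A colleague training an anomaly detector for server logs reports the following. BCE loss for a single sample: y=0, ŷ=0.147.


BCE = -[y·ln(p) + (1-y)·ln(1-p)]
= -0 - 1·ln(1-0.147)
= -ln(0.853) = 0.159

0.159


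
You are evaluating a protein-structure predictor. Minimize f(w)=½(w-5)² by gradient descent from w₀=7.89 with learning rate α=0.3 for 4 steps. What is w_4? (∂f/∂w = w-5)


step 1: grad = 7.89-5 = 2.89; w = 7.89 - 0.3·(2.89) = 7.023
step 2: grad = 7.023-5 = 2.023; w = 7.023 - 0.3·(2.023) = 6.4161
step 3: grad = 6.4161-5 = 1.4161; w = 6.4161 - 0.3·(1.4161) = 5.99127
step 4: grad = 5.99127-5 = 0.99127; w = 5.99127 - 0.3·(0.99127) = 5.693889

5.693889


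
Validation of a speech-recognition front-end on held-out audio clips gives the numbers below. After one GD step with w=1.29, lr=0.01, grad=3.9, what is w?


w_new = w - α·∇
= 1.29 - 0.01·3.9
= 1.29 - 0.039
= 1.251

1.251


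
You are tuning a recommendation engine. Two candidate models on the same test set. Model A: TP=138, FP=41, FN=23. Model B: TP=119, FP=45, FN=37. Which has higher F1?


Model A: P=138/179=0.7709, R=138/161=0.8571, F1=2PR/(P+R)=2TP/(2TP+FP+FN)=276/340=0.8118
Model B: P=119/164=0.7256, R=119/156=0.7628, F1=2PR/(P+R)=2TP/(2TP+FP+FN)=238/320=0.7438
0.8118 > 0.7438 → Model A

Model A


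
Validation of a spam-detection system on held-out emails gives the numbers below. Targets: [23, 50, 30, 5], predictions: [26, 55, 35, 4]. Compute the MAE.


Absolute errors: |23-26|=3, |50-55|=5, |30-35|=5, |5-4|=1
Sum = 14
MAE = 14/4 = 7/2

7/2


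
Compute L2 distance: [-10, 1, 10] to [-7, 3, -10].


d = √((-10+ 7)² + (1-3)² + (10+ 10)²)
  = √(9 + 4 + 400)
  = √413 = 20.3224

20.3224


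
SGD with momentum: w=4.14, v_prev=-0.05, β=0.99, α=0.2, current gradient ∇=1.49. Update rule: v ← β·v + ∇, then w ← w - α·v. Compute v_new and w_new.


v_new = 0.99·-0.05 + 1.49 = -0.0495 + 1.49 = 1.4405
w_new = 4.14 - 0.2·1.4405 = 4.14 - 0.2881 = 3.8519

v_new=1.4405, w_new=3.8519


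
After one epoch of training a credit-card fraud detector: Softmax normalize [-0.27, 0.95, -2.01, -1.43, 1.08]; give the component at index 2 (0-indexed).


Exponentials: e^-0.27=0.7634, e^0.95=2.5857, e^-2.01=0.134, e^-1.43=0.2393, e^1.08=2.9447
Sum = 6.6671
Softmax = [0.1145, 0.3878, 0.0201, 0.0359, 0.4417]
p[2] = 0.134/6.6671 = 0.0201

0.0201


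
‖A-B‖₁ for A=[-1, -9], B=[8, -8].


d = |-1-8| + |-9+ 8|
  = 9 + 1
  = 10

10


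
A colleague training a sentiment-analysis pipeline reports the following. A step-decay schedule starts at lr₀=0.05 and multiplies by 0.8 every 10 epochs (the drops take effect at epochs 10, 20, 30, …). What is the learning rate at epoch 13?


n_drops = ⌊13/10⌋ = 1
lr = 0.05·0.8^1 = 0.05·0.8 = 0.04

0.04


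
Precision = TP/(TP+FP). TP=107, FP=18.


Precision = TP/(TP+FP)
= 107/(107+18)
= 107/125 = 85.6%

85.6%


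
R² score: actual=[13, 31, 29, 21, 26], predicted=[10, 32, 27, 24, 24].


ȳ = 24
SS_res = Σ(y-ŷ)² = 27
SS_tot = Σ(y-ȳ)² = 208
R² = 1 - SS_res/SS_tot = 1 - 0.1298 = 0.8702

0.8702


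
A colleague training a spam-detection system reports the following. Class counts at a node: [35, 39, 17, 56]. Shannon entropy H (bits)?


Probabilities: [35/147, 39/147, 17/147, 56/147] ≈ [0.2381, 0.2653, 0.1156, 0.381]
H = -((35/147)·log₂(35/147) + (39/147)·log₂(39/147) + (17/147)·log₂(17/147) + (56/147)·log₂(56/147))
  = 1.8911 bits

1.8911 bits


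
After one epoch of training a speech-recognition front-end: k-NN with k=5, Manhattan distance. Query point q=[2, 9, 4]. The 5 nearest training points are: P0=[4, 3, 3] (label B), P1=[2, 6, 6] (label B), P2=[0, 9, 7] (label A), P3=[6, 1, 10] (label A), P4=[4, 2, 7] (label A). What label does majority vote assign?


d(q,P0) = 9  (label B)
d(q,P1) = 5  (label B)
d(q,P2) = 5  (label A)
d(q,P3) = 18  (label A)
d(q,P4) = 12  (label A)
Votes: A=3, B=2
Majority → A

A


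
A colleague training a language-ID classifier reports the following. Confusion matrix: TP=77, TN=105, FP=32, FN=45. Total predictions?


Total = TP + TN + FP + FN
= 77 + 105 + 32 + 45
= 259
(Predicted positive: 109, predicted negative: 150)

259


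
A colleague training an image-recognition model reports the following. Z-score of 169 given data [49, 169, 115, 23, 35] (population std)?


μ = 78.2, σ = 55.4343
z = (169 - 78.2)/55.4343 = 1.638

1.638


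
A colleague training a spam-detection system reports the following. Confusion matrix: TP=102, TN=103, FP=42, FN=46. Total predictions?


Total = TP + TN + FP + FN
= 102 + 103 + 42 + 46
= 293
(Predicted positive: 144, predicted negative: 149)

293


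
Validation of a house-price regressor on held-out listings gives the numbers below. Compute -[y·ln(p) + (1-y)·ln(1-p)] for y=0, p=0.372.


BCE = -[y·ln(p) + (1-y)·ln(1-p)]
= -0 - 1·ln(1-0.372)
= -ln(0.628) = 0.4652

0.4652


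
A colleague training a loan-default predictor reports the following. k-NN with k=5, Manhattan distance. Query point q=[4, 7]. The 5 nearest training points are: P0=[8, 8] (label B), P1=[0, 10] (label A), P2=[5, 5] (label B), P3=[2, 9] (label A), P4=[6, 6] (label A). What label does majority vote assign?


d(q,P0) = 5  (label B)
d(q,P1) = 7  (label A)
d(q,P2) = 3  (label B)
d(q,P3) = 4  (label A)
d(q,P4) = 3  (label A)
Votes: A=3, B=2
Majority → A

A


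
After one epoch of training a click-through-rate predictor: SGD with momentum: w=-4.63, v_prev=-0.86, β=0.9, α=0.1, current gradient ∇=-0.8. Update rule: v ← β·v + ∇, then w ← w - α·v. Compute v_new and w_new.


v_new = 0.9·-0.86 - 0.8 = -0.774 - 0.8 = -1.574
w_new = -4.63 - 0.1·-1.574 = -4.63 + 0.1574 = -4.4726

v_new=-1.574, w_new=-4.4726


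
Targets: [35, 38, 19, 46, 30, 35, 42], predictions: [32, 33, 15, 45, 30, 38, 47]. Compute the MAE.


Absolute errors: |35-32|=3, |38-33|=5, |19-15|=4, |46-45|=1, |30-30|=0, |35-38|=3, |42-47|=5
Sum = 21
MAE = 21/7 = 3

3


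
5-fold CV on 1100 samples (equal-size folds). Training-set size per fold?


Fold size = 1100/5 = 220
Training per fold = 1100 - 220 = 880

880


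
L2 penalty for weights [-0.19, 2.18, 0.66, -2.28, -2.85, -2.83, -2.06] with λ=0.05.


‖w‖₂² = (-0.19)² + (2.18)² + (0.66)² + (-2.28)² + (-2.85)² + (-2.83)² + (-2.06)²
     = 0.0361 + 4.7524 + 0.4356 + 5.1984 + 8.1225 + 8.0089 + 4.2436
     = 30.7975
λ·‖w‖₂² = 0.05·30.7975 = 1.539875

1.539875


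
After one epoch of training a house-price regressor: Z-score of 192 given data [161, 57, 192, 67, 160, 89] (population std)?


μ = 121, σ = 51.9583
z = (192 - 121)/51.9583 = 1.3665

1.3665


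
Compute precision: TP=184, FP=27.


Precision = TP/(TP+FP)
= 184/(184+27)
= 184/211 = 87.2%

87.2%


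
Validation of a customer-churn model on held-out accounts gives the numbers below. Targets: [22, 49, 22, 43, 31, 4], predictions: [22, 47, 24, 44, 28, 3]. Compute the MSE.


Squared errors: (22-22)²=0, (49-47)²=4, (22-24)²=4, (43-44)²=1, (31-28)²=9, (4-3)²=1
Sum = 19
MSE = 19/6 = 19/6

19/6


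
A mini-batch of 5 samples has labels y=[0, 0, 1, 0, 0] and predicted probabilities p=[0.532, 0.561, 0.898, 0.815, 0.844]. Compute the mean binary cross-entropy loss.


L[0] = -ln(1-0.532) = -ln(0.468) = 0.7593
L[1] = -ln(1-0.561) = -ln(0.439) = 0.8233
L[2] = -ln(0.898) = 0.1076
L[3] = -ln(1-0.815) = -ln(0.185) = 1.6874
L[4] = -ln(1-0.844) = -ln(0.156) = 1.8579
mean = (0.7593 + 0.8233 + 0.1076 + 1.6874 + 1.8579)/5 = 1.0471

1.0471


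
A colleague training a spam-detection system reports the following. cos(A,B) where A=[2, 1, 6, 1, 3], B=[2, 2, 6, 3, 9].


A·B = 2·2 + 1·2 + 6·6 + 1·3 + 3·9 = 72
‖A‖ = √51 = 7.1414, ‖B‖ = √134 = 11.5758
cos = 72/(√51·√134) = 72/√6834 = 0.871

0.871


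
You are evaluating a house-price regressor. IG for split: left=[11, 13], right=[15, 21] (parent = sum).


Parent = [26, 34], H_parent = 0.9871
H_left = 0.995 (n=24), H_right = 0.9799 (n=36)
H_children = (24/60)·0.995 + (36/60)·0.9799 = 0.9859
IG = 0.9871 - 0.9859 = 0.0012

0.0012


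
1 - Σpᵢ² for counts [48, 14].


Probabilities: [48/62, 14/62] ≈ [0.7742, 0.2258]
Σpᵢ² = (2304 + 196)/62² = 2500/3844
Gini = 1 - Σpᵢ² = 1 - 2500/3844 = 0.3496

0.3496
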